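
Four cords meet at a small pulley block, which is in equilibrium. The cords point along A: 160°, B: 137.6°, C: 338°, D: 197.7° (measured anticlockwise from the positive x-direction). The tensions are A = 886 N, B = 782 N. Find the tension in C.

Resolve: ΣF_x = 886 cos 160° + 782 cos 137.6° + T_C cos 338° + T_D cos 197.7° = 0.
        ΣF_y = 886 sin 160° + 782 sin 137.6° + T_C sin 338° + T_D sin 197.7° = 0.
The known terms sum to (-1410, 830.3) N, so 0.9272 T_C − 0.9527 T_D = 1410 and -0.3746 T_C − 0.3040 T_D = -830.3.
Solving simultaneously: T_C = 1909 N, T_D = 378.3 N.

T_C ≈ 1910 N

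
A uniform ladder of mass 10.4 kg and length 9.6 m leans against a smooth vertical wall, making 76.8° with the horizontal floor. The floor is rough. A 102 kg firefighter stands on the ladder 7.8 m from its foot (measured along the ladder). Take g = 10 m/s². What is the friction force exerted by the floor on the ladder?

f ≈ 207 N

Torques about the foot: N_wall · 9.6 sin 76.8° = 10.4×10×4.8 cos 76.8° + 102×10×7.8 cos 76.8° → N_wall = 206.58 N.
ΣF_x = 0: f_floor = N_wall = 206.58 N.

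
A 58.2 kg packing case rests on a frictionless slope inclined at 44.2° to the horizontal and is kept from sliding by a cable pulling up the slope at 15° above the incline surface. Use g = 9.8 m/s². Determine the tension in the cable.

T ≈ 412 N

Take axes along and perpendicular to the incline. Weight components: W sin 44.2° = 397.6 N down-slope, W cos 44.2° = 408.9 N into the surface.
Along incline: T cos 15° = W sin 44.2° → T = 411.7 N.
Perpendicular: N = W cos 44.2° − T sin 15° = 302.4 N.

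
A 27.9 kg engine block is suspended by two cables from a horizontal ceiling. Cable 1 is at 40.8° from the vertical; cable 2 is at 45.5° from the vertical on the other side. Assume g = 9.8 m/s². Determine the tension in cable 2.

Angles from the horizontal: cable 1 is 90° − 40.8° = 49.2°, cable 2 is 90° − 45.5° = 44.5°.
Weight W = 27.9 × 9.8 = 273.4 N acts straight down.
Horizontal: T_1 cos 49.2° = T_2 cos 44.5°  →  T_1 = 1.092 T_2.
Vertical: T_1 sin 49.2° + T_2 sin 44.5° = 273.4.
Substituting the horizontal relation into the vertical equation gives 1.527 T_2 = 273.4, so T_2 = 179 N.

T_2 ≈ 179 N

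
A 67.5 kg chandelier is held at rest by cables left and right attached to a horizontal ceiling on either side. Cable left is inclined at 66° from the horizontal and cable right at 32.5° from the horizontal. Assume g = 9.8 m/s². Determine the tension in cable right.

Weight W = 67.5 × 9.8 = 661.5 N acts straight down.
Horizontal: T_left cos 66° = T_right cos 32.5°  →  T_left = 2.074 T_right.
Vertical: T_left sin 66° + T_right sin 32.5° = 661.5.
Substituting the horizontal relation into the vertical equation gives 2.432 T_right = 661.5, so T_right = 272 N.

T_right ≈ 272 N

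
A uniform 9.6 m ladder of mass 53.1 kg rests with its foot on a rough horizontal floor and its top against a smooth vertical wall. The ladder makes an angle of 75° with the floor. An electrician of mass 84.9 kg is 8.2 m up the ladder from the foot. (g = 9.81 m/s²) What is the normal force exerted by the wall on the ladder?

N_wall ≈ 260 N

Torques about the foot: N_wall · 9.6 sin 75° = 53.1×9.81×4.8 cos 75° + 84.9×9.81×8.2 cos 75° → N_wall = 260.41 N.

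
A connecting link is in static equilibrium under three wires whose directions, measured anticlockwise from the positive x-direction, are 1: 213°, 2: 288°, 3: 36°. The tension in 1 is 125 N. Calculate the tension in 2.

T_2 ≈ 6.88 N

Resolve: ΣF_x = 125 cos 213° + T_2 cos 288° + T_3 cos 36° = 0.
        ΣF_y = 125 sin 213° + T_2 sin 288° + T_3 sin 36° = 0.
The known terms sum to (-104.8, -68.08) N, so 0.3090 T_2 + 0.8090 T_3 = 104.8 and -0.9511 T_2 + 0.5878 T_3 = 68.08.
Solving simultaneously: T_2 = 6.879 N, T_3 = 127 N.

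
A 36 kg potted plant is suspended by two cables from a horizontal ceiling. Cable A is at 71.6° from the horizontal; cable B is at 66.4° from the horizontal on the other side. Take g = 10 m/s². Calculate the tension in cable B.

T_B ≈ 170 N

Weight W = 36 × 10 = 360 N acts straight down.
Horizontal: T_A cos 71.6° = T_B cos 66.4°  →  T_A = 1.268 T_B.
Vertical: T_A sin 71.6° + T_B sin 66.4° = 360.
Substituting the horizontal relation into the vertical equation gives 2.12 T_B = 360, so T_B = 169.8 N.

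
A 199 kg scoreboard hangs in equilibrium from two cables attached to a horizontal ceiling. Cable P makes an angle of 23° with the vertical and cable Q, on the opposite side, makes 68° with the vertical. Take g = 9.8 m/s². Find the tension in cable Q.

T_Q ≈ 762 N

Angles from the horizontal: cable P is 90° − 23° = 67°, cable Q is 90° − 68° = 22°.
Weight W = 199 × 9.8 = 1950 N acts straight down.
Horizontal: T_P cos 67° = T_Q cos 22°  →  T_P = 2.373 T_Q.
Vertical: T_P sin 67° + T_Q sin 22° = 1950.
Substituting the horizontal relation into the vertical equation gives 2.559 T_Q = 1950, so T_Q = 762.1 N.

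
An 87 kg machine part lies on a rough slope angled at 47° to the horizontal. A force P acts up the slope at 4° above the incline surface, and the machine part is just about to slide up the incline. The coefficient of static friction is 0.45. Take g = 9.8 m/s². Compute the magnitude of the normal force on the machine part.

N ≈ 521 N

On the verge of sliding up the incline, friction equals μN and acts down the slope.
Perpendicular: N + P sin 4° = W cos 47° = 581.5 N.
Along incline: P cos 4° = W sin 47° + μN  with W sin 47° = 623.6 N.
Solving the pair for P and N: P = 860.3 N, N = 521.5 N (and f = μN = 234.7 N).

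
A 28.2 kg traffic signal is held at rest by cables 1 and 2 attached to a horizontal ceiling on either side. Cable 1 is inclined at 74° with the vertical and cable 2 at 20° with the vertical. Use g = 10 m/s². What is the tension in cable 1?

T_1 ≈ 96.7 N

Angles from the horizontal: cable 1 is 90° − 74° = 16°, cable 2 is 90° − 20° = 70°.
Weight W = 28.2 × 10 = 282 N acts straight down.
Horizontal: T_1 cos 16° = T_2 cos 70°  →  T_2 = 2.811 T_1.
Vertical: T_1 sin 16° + T_2 sin 70° = 282.
Substituting the horizontal relation into the vertical equation gives 2.917 T_1 = 282, so T_1 = 96.69 N.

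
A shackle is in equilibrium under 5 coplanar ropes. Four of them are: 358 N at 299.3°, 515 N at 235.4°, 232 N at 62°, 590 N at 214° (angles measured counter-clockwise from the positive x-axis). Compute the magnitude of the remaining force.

Sum the known components: ΣF_x = -497.5 N, ΣF_y = -861.2 N.
For equilibrium the remaining force must supply (−ΣF_x, −ΣF_y) = (497.5, 861.2) N.
Magnitude = √((497.5)² + (861.2)²) = 994.5 N; direction = atan2(861.2, 497.5) = 60.0°.

F ≈ 995 N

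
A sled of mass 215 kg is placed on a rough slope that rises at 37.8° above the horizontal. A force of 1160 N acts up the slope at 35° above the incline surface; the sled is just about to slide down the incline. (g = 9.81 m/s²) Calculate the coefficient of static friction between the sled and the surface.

On the verge of sliding down the incline, friction is at its maximum μN and acts up the slope.
Perpendicular to incline: N = W cos 37.8° − P sin 35° = 1667 − 665.3 = 1001 N.
Along incline: P cos 35° + μN = W sin 37.8° → μ = (W sin 37.8° − P cos 35°) / N = 0.3421.

μ ≈ 0.342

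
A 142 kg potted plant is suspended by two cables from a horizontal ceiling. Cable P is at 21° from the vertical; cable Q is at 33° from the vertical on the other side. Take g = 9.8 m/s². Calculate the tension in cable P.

Angles from the horizontal: cable P is 90° − 21° = 69°, cable Q is 90° − 33° = 57°.
Weight W = 142 × 9.8 = 1392 N acts straight down.
Horizontal: T_P cos 69° = T_Q cos 57°  →  T_Q = 0.658 T_P.
Vertical: T_P sin 69° + T_Q sin 57° = 1392.
Substituting the horizontal relation into the vertical equation gives 1.485 T_P = 1392, so T_P = 936.8 N.

T_P ≈ 937 N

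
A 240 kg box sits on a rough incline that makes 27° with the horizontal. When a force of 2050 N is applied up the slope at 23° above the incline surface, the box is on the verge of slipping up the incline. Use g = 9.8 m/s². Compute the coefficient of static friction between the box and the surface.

On the verge of sliding up the incline, friction is at its maximum μN and acts down the slope.
Perpendicular to incline: N = W cos 27° − P sin 23° = 2096 − 801 = 1295 N.
Along incline: P cos 23° − μN = W sin 27° → μ = −(W sin 27° − P cos 23°) / N = 0.6328.

μ ≈ 0.633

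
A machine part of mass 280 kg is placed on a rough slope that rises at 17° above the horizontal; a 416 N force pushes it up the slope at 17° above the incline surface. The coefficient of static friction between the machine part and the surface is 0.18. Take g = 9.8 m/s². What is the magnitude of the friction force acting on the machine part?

Axes along / perpendicular to the incline. W sin 17° = 802.3 N down-slope; W cos 17° = 2624 N into the surface.
Perpendicular: N = W cos 17° − P sin 17° = 2624 − 121.6 = 2502 N.
Along incline: P cos 17° + f = W sin 17° (friction acts up-slope) → f = 802.3 − 397.8 = 404.4 N.
|f| = 404.4 N ≤ μN = 450.4 N, so the machine part is indeed static.

f ≈ 404 N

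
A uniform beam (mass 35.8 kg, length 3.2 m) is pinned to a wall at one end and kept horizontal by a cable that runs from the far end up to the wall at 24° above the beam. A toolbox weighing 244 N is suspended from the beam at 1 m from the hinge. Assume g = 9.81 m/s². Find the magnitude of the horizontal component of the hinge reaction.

Take torques about the hinge: T sin 24° · 3.2 = 35.8×9.81×1.6 + 244×1 = 805.92 N·m.
So T = 805.92 / (0.4067 × 3.2) = 619.19 N.
ΣF_x = 0: H_x = T cos 24° = 565.66 N.

H_x ≈ 566 N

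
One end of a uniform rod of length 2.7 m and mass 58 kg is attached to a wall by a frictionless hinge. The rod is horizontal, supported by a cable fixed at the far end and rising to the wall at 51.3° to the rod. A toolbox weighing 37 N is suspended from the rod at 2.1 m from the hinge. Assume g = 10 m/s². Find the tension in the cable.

T ≈ 408 N

Take torques about the hinge: T sin 51.3° · 2.7 = 58×10×1.35 + 37×2.1 = 860.7 N·m.
So T = 860.7 / (0.7804 × 2.7) = 408.46 N.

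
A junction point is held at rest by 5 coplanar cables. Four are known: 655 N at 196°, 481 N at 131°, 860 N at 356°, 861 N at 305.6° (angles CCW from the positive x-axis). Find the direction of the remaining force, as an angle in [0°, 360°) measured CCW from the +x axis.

θ ≈ 126°

Sum the known components: ΣF_x = 413.9 N, ΣF_y = -577.6 N.
For equilibrium the remaining force must supply (−ΣF_x, −ΣF_y) = (-413.9, 577.6) N.
Magnitude = √((-413.9)² + (577.6)²) = 710.6 N; direction = atan2(577.6, -413.9) = 125.6°.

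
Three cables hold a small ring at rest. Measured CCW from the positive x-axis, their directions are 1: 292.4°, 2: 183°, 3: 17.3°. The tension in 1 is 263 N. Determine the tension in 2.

Resolve: ΣF_x = 263 cos 292.4° + T_2 cos 183° + T_3 cos 17.3° = 0.
        ΣF_y = 263 sin 292.4° + T_2 sin 183° + T_3 sin 17.3° = 0.
The known terms sum to (100.2, -243.2) N, so -0.9986 T_2 + 0.9548 T_3 = -100.2 and -0.0523 T_2 + 0.2974 T_3 = 243.2.
Solving simultaneously: T_2 = 1061 N, T_3 = 1004 N.

T_2 ≈ 1060 N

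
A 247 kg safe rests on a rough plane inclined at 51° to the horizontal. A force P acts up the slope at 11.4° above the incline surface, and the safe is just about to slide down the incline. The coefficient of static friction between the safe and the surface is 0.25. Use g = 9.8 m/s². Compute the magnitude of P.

On the verge of sliding down the incline, friction equals μN and acts up the slope.
Perpendicular: N + P sin 11.4° = W cos 51° = 1523 N.
Along incline: P cos 11.4° + μN = W sin 51° with W sin 51° = 1881 N.
Solving the pair for P and N: P = 1612 N, N = 1205 N (and f = μN = 301.2 N).

P ≈ 1610 N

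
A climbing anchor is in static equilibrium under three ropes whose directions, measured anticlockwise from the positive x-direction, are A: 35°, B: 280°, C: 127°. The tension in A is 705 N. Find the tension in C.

T_C ≈ 1410 N

Resolve: ΣF_x = 705 cos 35° + T_B cos 280° + T_C cos 127° = 0.
        ΣF_y = 705 sin 35° + T_B sin 280° + T_C sin 127° = 0.
The known terms sum to (577.5, 404.4) N, so 0.1736 T_B − 0.6018 T_C = -577.5 and -0.9848 T_B + 0.7986 T_C = -404.4.
Solving simultaneously: T_B = 1552 N, T_C = 1407 N.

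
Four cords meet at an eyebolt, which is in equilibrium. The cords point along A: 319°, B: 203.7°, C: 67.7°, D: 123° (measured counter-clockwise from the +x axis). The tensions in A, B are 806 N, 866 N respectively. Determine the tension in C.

T_C ≈ 769 N

Resolve: ΣF_x = 806 cos 319° + 866 cos 203.7° + T_C cos 67.7° + T_D cos 123° = 0.
        ΣF_y = 806 sin 319° + 866 sin 203.7° + T_C sin 67.7° + T_D sin 123° = 0.
The known terms sum to (-184.7, -876.9) N, so 0.3795 T_C − 0.5446 T_D = 184.7 and 0.9252 T_C + 0.8387 T_D = 876.9.
Solving simultaneously: T_C = 769.3 N, T_D = 196.9 N.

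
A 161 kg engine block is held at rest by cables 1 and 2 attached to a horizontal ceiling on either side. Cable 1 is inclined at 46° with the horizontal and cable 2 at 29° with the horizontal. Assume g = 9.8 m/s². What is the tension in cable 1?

Weight W = 161 × 9.8 = 1578 N acts straight down.
Horizontal: T_1 cos 46° = T_2 cos 29°  →  T_2 = 0.7942 T_1.
Vertical: T_1 sin 46° + T_2 sin 29° = 1578.
Substituting the horizontal relation into the vertical equation gives 1.104 T_1 = 1578, so T_1 = 1429 N.

T_1 ≈ 1430 N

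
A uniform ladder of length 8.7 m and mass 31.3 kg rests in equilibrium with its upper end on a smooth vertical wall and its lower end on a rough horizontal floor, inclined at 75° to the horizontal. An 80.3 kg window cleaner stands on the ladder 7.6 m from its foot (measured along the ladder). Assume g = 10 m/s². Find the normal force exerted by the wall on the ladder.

N_wall ≈ 230 N

Torques about the foot: N_wall · 8.7 sin 75° = 31.3×10×4.35 cos 75° + 80.3×10×7.6 cos 75° → N_wall = 229.89 N.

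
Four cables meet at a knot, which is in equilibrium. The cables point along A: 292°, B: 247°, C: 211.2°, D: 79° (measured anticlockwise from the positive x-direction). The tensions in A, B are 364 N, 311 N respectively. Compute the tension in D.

Resolve: ΣF_x = 364 cos 292° + 311 cos 247° + T_C cos 211.2° + T_D cos 79° = 0.
        ΣF_y = 364 sin 292° + 311 sin 247° + T_C sin 211.2° + T_D sin 79° = 0.
The known terms sum to (14.84, -623.8) N, so -0.8554 T_C + 0.1908 T_D = -14.84 and -0.5180 T_C + 0.9816 T_D = 623.8.
Solving simultaneously: T_C = 180.3 N, T_D = 730.6 N.

T_D ≈ 731 N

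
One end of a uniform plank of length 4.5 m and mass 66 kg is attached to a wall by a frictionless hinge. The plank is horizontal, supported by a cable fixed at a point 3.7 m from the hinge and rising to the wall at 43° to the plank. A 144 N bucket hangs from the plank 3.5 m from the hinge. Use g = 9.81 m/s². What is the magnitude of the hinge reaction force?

|H| ≈ 626 N

Take torques about the hinge: T sin 43° · 3.7 = 66×9.81×2.25 + 144×3.5 = 1960.8 N·m.
So T = 1960.8 / (0.6820 × 3.7) = 777.04 N.
ΣF_x = 0: H_x = T cos 43° = 568.29 N.
ΣF_y = 0: H_y = (66×9.81 + 144) − T sin 43° = 791.46 − 529.94 = 261.52 N.
|H| = √(H_x² + H_y²) = √((568.29)² + (261.52)²) = 625.58 N.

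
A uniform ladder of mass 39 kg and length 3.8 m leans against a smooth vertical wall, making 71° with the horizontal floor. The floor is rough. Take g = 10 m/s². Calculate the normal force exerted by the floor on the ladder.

ΣF_y = 0: N_floor = 39×10 = 390 N.

N_floor ≈ 390 N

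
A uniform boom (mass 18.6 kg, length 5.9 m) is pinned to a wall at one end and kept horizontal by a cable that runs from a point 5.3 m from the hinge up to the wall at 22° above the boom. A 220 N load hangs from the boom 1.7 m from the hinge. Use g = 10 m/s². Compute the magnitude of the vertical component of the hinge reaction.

Take torques about the hinge: T sin 22° · 5.3 = 18.6×10×2.95 + 220×1.7 = 922.7 N·m.
So T = 922.7 / (0.3746 × 5.3) = 464.74 N.
ΣF_y = 0: H_y = (18.6×10 + 220) − T sin 22° = 406 − 174.09 = 231.91 N.

|H_y| ≈ 232 N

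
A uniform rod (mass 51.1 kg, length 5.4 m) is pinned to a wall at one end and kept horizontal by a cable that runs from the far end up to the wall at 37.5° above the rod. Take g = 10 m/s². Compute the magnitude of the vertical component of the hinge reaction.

|H_y| ≈ 256 N

Take torques about the hinge: T sin 37.5° · 5.4 = 51.1×10×2.7 = 1379.7 N·m.
So T = 1379.7 / (0.6088 × 5.4) = 419.7 N.
ΣF_y = 0: H_y = (51.1×10) − T sin 37.5° = 511 − 255.5 = 255.5 N.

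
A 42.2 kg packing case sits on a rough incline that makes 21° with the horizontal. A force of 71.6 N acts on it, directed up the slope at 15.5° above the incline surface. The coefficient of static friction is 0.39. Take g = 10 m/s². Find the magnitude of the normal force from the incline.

N ≈ 375 N

Axes along / perpendicular to the incline. W sin 21° = 151.2 N down-slope; W cos 21° = 394 N into the surface.
Perpendicular: N = W cos 21° − P sin 15.5° = 394 − 19.13 = 374.8 N.
Along incline: P cos 15.5° + f = W sin 21° (friction acts up-slope) → f = 151.2 − 69 = 82.24 N.
|f| = 82.24 N ≤ μN = 146.2 N, so the packing case is indeed static.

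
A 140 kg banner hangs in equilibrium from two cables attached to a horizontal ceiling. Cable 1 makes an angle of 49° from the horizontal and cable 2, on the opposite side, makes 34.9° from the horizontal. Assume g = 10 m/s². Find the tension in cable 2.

T_2 ≈ 924 N

Weight W = 140 × 10 = 1400 N acts straight down.
Horizontal: T_1 cos 49° = T_2 cos 34.9°  →  T_1 = 1.25 T_2.
Vertical: T_1 sin 49° + T_2 sin 34.9° = 1400.
Substituting the horizontal relation into the vertical equation gives 1.516 T_2 = 1400, so T_2 = 923.7 N.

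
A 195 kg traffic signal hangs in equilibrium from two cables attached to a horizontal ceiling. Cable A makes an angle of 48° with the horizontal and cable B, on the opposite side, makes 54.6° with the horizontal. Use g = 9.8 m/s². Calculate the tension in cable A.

Weight W = 195 × 9.8 = 1911 N acts straight down.
Horizontal: T_A cos 48° = T_B cos 54.6°  →  T_B = 1.155 T_A.
Vertical: T_A sin 48° + T_B sin 54.6° = 1911.
Substituting the horizontal relation into the vertical equation gives 1.685 T_A = 1911, so T_A = 1134 N.

T_A ≈ 1130 N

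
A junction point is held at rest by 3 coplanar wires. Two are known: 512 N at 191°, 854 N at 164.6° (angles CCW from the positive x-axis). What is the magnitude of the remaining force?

F ≈ 1330 N

Sum the known components: ΣF_x = -1326 N, ΣF_y = 129.1 N.
For equilibrium the remaining force must supply (−ΣF_x, −ΣF_y) = (1326, -129.1) N.
Magnitude = √((1326)² + (-129.1)²) = 1332 N; direction = atan2(-129.1, 1326) = 354.4°.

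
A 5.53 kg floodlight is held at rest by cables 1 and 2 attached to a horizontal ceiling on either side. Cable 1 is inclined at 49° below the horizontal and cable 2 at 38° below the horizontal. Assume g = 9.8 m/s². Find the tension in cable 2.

T_2 ≈ 35.6 N

Weight W = 5.53 × 9.8 = 54.19 N acts straight down.
Horizontal: T_1 cos 49° = T_2 cos 38°  →  T_1 = 1.201 T_2.
Vertical: T_1 sin 49° + T_2 sin 38° = 54.19.
Substituting the horizontal relation into the vertical equation gives 1.522 T_2 = 54.19, so T_2 = 35.6 N.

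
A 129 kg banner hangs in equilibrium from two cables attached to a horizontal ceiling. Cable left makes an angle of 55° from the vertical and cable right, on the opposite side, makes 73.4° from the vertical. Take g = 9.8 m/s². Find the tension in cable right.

Angles from the horizontal: cable left is 90° − 55° = 35°, cable right is 90° − 73.4° = 16.6°.
Weight W = 129 × 9.8 = 1264 N acts straight down.
Horizontal: T_left cos 35° = T_right cos 16.6°  →  T_left = 1.17 T_right.
Vertical: T_left sin 35° + T_right sin 16.6° = 1264.
Substituting the horizontal relation into the vertical equation gives 0.9567 T_right = 1264, so T_right = 1321 N.

T_right ≈ 1320 N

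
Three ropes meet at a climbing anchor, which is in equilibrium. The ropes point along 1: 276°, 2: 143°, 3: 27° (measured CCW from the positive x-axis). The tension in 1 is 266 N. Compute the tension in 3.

T_3 ≈ 216 N

Resolve: ΣF_x = 266 cos 276° + T_2 cos 143° + T_3 cos 27° = 0.
        ΣF_y = 266 sin 276° + T_2 sin 143° + T_3 sin 27° = 0.
The known terms sum to (27.8, -264.5) N, so -0.7986 T_2 + 0.8910 T_3 = -27.8 and 0.6018 T_2 + 0.4540 T_3 = 264.5.
Solving simultaneously: T_2 = 276.3 N, T_3 = 216.4 N.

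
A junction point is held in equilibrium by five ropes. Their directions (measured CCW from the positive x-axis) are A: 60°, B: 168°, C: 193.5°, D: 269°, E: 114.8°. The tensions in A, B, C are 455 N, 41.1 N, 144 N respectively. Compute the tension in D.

T_D ≈ 454 N

Resolve: ΣF_x = 455 cos 60° + 41.1 cos 168° + 144 cos 193.5° + T_D cos 269° + T_E cos 114.8° = 0.
        ΣF_y = 455 sin 60° + 41.1 sin 168° + 144 sin 193.5° + T_D sin 269° + T_E sin 114.8° = 0.
The known terms sum to (47.28, 369) N, so -0.0175 T_D − 0.4195 T_E = -47.28 and -0.9998 T_D + 0.9078 T_E = -369.
Solving simultaneously: T_D = 454.2 N, T_E = 93.81 N.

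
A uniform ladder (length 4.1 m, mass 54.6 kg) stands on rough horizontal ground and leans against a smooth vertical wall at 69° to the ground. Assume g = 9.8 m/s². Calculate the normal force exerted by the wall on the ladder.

N_wall ≈ 103 N

Torques about the foot: N_wall · 4.1 sin 69° = 54.6×9.8×2.05 cos 69° → N_wall = 102.7 N.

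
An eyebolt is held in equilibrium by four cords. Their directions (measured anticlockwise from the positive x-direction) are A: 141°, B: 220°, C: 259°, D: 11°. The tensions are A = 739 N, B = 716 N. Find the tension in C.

T_C ≈ 236 N

Resolve: ΣF_x = 739 cos 141° + 716 cos 220° + T_C cos 259° + T_D cos 11° = 0.
        ΣF_y = 739 sin 141° + 716 sin 220° + T_C sin 259° + T_D sin 11° = 0.
The known terms sum to (-1123, 4.832) N, so -0.1908 T_C + 0.9816 T_D = 1123 and -0.9816 T_C + 0.1908 T_D = -4.832.
Solving simultaneously: T_C = 236.2 N, T_D = 1190 N.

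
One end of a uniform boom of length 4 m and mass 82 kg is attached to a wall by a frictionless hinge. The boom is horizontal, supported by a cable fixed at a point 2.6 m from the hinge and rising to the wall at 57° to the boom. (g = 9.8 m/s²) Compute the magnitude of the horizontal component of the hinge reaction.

Take torques about the hinge: T sin 57° · 2.6 = 82×9.8×2 = 1607.2 N·m.
So T = 1607.2 / (0.8387 × 2.6) = 737.06 N.
ΣF_x = 0: H_x = T cos 57° = 401.43 N.

H_x ≈ 401 N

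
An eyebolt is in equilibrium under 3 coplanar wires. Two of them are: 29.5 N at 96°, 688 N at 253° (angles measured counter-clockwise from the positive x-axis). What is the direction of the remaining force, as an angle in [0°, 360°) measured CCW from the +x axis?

Sum the known components: ΣF_x = -204.2 N, ΣF_y = -628.6 N.
For equilibrium the remaining force must supply (−ΣF_x, −ΣF_y) = (204.2, 628.6) N.
Magnitude = √((204.2)² + (628.6)²) = 660.9 N; direction = atan2(628.6, 204.2) = 72.0°.

θ ≈ 72°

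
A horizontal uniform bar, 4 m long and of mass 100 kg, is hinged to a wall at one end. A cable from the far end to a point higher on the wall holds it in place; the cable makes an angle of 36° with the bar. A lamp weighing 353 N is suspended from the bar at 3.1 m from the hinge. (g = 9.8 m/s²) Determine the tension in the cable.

T ≈ 1300 N

Take torques about the hinge: T sin 36° · 4 = 100×9.8×2 + 353×3.1 = 3054.3 N·m.
So T = 3054.3 / (0.5878 × 4) = 1299.1 N.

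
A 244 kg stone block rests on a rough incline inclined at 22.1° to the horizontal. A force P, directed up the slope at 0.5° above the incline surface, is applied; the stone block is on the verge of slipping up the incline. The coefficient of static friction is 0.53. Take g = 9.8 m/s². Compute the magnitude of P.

P ≈ 2060 N

On the verge of sliding up the incline, friction equals μN and acts down the slope.
Perpendicular: N + P sin 0.5° = W cos 22.1° = 2216 N.
Along incline: P cos 0.5° = W sin 22.1° + μN  with W sin 22.1° = 899.6 N.
Solving the pair for P and N: P = 2064 N, N = 2198 N (and f = μN = 1165 N).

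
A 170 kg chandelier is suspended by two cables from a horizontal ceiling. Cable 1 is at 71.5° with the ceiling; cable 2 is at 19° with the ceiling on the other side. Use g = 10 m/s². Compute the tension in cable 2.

T_2 ≈ 539 N

Weight W = 170 × 10 = 1700 N acts straight down.
Horizontal: T_1 cos 71.5° = T_2 cos 19°  →  T_1 = 2.98 T_2.
Vertical: T_1 sin 71.5° + T_2 sin 19° = 1700.
Substituting the horizontal relation into the vertical equation gives 3.151 T_2 = 1700, so T_2 = 539.4 N.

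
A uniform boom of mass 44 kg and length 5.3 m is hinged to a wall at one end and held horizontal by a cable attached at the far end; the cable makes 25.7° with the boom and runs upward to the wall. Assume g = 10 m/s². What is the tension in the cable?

Take torques about the hinge: T sin 25.7° · 5.3 = 44×10×2.65 = 1166 N·m.
So T = 1166 / (0.4337 × 5.3) = 507.31 N.

T ≈ 507 N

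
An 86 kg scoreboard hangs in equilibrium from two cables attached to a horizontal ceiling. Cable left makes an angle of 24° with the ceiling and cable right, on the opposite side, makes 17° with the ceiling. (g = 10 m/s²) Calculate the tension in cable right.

T_right ≈ 1200 N

Weight W = 86 × 10 = 860 N acts straight down.
Horizontal: T_left cos 24° = T_right cos 17°  →  T_left = 1.047 T_right.
Vertical: T_left sin 24° + T_right sin 17° = 860.
Substituting the horizontal relation into the vertical equation gives 0.7181 T_right = 860, so T_right = 1198 N.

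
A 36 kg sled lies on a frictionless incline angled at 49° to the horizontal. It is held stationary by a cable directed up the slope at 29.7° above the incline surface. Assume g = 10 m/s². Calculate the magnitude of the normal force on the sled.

N ≈ 81.2 N

Take axes along and perpendicular to the incline. Weight components: W sin 49° = 271.7 N down-slope, W cos 49° = 236.2 N into the surface.
Along incline: T cos 29.7° = W sin 49° → T = 312.8 N.
Perpendicular: N = W cos 49° − T sin 29.7° = 81.21 N.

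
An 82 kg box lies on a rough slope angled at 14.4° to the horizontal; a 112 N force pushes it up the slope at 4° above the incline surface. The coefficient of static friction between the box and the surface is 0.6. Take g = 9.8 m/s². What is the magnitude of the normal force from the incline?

Axes along / perpendicular to the incline. W sin 14.4° = 199.8 N down-slope; W cos 14.4° = 778.4 N into the surface.
Perpendicular: N = W cos 14.4° − P sin 4° = 778.4 − 7.813 = 770.5 N.
Along incline: P cos 4° + f = W sin 14.4° (friction acts up-slope) → f = 199.8 − 111.7 = 88.12 N.
|f| = 88.12 N ≤ μN = 462.3 N, so the box is indeed static.

N ≈ 771 N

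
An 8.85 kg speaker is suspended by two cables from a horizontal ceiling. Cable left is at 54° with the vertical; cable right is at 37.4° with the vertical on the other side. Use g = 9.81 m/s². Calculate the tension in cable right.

T_right ≈ 70.3 N

Angles from the horizontal: cable left is 90° − 54° = 36°, cable right is 90° − 37.4° = 52.6°.
Weight W = 8.85 × 9.81 = 86.82 N acts straight down.
Horizontal: T_left cos 36° = T_right cos 52.6°  →  T_left = 0.7508 T_right.
Vertical: T_left sin 36° + T_right sin 52.6° = 86.82.
Substituting the horizontal relation into the vertical equation gives 1.236 T_right = 86.82, so T_right = 70.26 N.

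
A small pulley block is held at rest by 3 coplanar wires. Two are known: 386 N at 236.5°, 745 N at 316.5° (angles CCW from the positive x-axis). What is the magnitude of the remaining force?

Sum the known components: ΣF_x = 327.4 N, ΣF_y = -834.7 N.
For equilibrium the remaining force must supply (−ΣF_x, −ΣF_y) = (-327.4, 834.7) N.
Magnitude = √((-327.4)² + (834.7)²) = 896.6 N; direction = atan2(834.7, -327.4) = 111.4°.

F ≈ 897 N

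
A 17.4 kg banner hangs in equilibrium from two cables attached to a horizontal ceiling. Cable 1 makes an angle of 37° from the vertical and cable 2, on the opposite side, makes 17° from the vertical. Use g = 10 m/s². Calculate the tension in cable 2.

Angles from the horizontal: cable 1 is 90° − 37° = 53°, cable 2 is 90° − 17° = 73°.
Weight W = 17.4 × 10 = 174 N acts straight down.
Horizontal: T_1 cos 53° = T_2 cos 73°  →  T_1 = 0.4858 T_2.
Vertical: T_1 sin 53° + T_2 sin 73° = 174.
Substituting the horizontal relation into the vertical equation gives 1.344 T_2 = 174, so T_2 = 129.4 N.

T_2 ≈ 129 N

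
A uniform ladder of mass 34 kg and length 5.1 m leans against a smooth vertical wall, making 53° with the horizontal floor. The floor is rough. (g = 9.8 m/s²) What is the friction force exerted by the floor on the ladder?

f ≈ 126 N

Torques about the foot: N_wall · 5.1 sin 53° = 34×9.8×2.55 cos 53° → N_wall = 125.54 N.
ΣF_x = 0: f_floor = N_wall = 125.54 N.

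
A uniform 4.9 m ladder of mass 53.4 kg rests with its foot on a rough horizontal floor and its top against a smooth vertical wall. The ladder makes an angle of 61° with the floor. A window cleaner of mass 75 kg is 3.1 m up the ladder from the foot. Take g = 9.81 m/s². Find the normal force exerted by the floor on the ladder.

N_floor ≈ 1260 N

ΣF_y = 0: N_floor = 53.4×9.81 + 75×9.81 = 1259.6 N.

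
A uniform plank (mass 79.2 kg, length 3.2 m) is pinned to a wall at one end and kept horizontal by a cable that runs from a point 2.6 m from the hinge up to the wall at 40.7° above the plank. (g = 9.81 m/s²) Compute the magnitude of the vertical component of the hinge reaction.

|H_y| ≈ 299 N

Take torques about the hinge: T sin 40.7° · 2.6 = 79.2×9.81×1.6 = 1243.1 N·m.
So T = 1243.1 / (0.6521 × 2.6) = 733.21 N.
ΣF_y = 0: H_y = (79.2×9.81) − T sin 40.7° = 776.95 − 478.12 = 298.83 N.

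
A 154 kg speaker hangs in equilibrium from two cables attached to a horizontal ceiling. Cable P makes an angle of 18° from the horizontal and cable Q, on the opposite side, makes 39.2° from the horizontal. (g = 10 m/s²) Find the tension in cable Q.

T_Q ≈ 1740 N

Weight W = 154 × 10 = 1540 N acts straight down.
Horizontal: T_P cos 18° = T_Q cos 39.2°  →  T_P = 0.8148 T_Q.
Vertical: T_P sin 18° + T_Q sin 39.2° = 1540.
Substituting the horizontal relation into the vertical equation gives 0.8838 T_Q = 1540, so T_Q = 1742 N.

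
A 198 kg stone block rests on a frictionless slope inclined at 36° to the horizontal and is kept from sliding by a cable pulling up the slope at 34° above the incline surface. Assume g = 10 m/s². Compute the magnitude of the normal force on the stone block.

Take axes along and perpendicular to the incline. Weight components: W sin 36° = 1164 N down-slope, W cos 36° = 1602 N into the surface.
Along incline: T cos 34° = W sin 36° → T = 1404 N.
Perpendicular: N = W cos 36° − T sin 34° = 816.9 N.

N ≈ 817 N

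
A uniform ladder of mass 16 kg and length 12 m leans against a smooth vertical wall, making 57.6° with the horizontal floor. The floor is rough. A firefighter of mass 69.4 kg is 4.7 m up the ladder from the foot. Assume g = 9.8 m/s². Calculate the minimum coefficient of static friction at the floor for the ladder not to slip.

μ_min ≈ 0.261

ΣF_y = 0: N_floor = 16×9.8 + 69.4×9.8 = 836.92 N.
Torques about the foot: N_wall · 12 sin 57.6° = 16×9.8×6 cos 57.6° + 69.4×9.8×4.7 cos 57.6° → N_wall = 218.8 N.
ΣF_x = 0: f_floor = N_wall = 218.8 N.
μ_min = f_floor / N_floor = 218.8 / 836.92 = 0.2614.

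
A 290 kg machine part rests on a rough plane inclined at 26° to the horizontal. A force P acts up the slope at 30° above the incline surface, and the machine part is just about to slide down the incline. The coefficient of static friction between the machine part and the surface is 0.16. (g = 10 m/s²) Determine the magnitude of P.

On the verge of sliding down the incline, friction equals μN and acts up the slope.
Perpendicular: N + P sin 30° = W cos 26° = 2607 N.
Along incline: P cos 30° + μN = W sin 26° with W sin 26° = 1271 N.
Solving the pair for P and N: P = 1087 N, N = 2063 N (and f = μN = 330.1 N).

P ≈ 1090 N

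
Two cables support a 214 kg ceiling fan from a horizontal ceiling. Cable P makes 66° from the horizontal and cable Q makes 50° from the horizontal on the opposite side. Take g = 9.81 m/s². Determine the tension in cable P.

T_P ≈ 1500 N

Weight W = 214 × 9.81 = 2099 N acts straight down.
Horizontal: T_P cos 66° = T_Q cos 50°  →  T_Q = 0.6328 T_P.
Vertical: T_P sin 66° + T_Q sin 50° = 2099.
Substituting the horizontal relation into the vertical equation gives 1.398 T_P = 2099, so T_P = 1501 N.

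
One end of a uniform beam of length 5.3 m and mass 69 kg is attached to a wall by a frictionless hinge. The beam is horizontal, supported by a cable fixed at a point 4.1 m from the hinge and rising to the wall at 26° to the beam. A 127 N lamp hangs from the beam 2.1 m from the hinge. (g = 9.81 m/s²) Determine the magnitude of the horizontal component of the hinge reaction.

H_x ≈ 1030 N

Take torques about the hinge: T sin 26° · 4.1 = 69×9.81×2.65 + 127×2.1 = 2060.5 N·m.
So T = 2060.5 / (0.4384 × 4.1) = 1146.4 N.
ΣF_x = 0: H_x = T cos 26° = 1030.4 N.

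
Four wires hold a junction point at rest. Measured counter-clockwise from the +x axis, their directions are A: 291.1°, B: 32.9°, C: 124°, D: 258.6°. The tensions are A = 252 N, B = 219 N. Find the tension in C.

T_C ≈ 410 N

Resolve: ΣF_x = 252 cos 291.1° + 219 cos 32.9° + T_C cos 124° + T_D cos 258.6° = 0.
        ΣF_y = 252 sin 291.1° + 219 sin 32.9° + T_C sin 124° + T_D sin 258.6° = 0.
The known terms sum to (274.6, -116.1) N, so -0.5592 T_C − 0.1977 T_D = -274.6 and 0.8290 T_C − 0.9803 T_D = 116.1.
Solving simultaneously: T_C = 410.3 N, T_D = 228.5 N.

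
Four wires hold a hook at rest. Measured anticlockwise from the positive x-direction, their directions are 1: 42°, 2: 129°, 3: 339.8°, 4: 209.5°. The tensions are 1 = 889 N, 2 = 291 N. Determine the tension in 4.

T_4 ≈ 1230 N

Resolve: ΣF_x = 889 cos 42° + 291 cos 129° + T_3 cos 339.8° + T_4 cos 209.5° = 0.
        ΣF_y = 889 sin 42° + 291 sin 129° + T_3 sin 339.8° + T_4 sin 209.5° = 0.
The known terms sum to (477.5, 821) N, so 0.9385 T_3 − 0.8704 T_4 = -477.5 and -0.3453 T_3 − 0.4924 T_4 = -821.
Solving simultaneously: T_3 = 628.6 N, T_4 = 1226 N.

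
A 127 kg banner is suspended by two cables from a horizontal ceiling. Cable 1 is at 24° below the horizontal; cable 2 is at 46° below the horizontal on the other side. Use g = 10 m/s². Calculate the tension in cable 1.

Weight W = 127 × 10 = 1270 N acts straight down.
Horizontal: T_1 cos 24° = T_2 cos 46°  →  T_2 = 1.315 T_1.
Vertical: T_1 sin 24° + T_2 sin 46° = 1270.
Substituting the horizontal relation into the vertical equation gives 1.353 T_1 = 1270, so T_1 = 938.8 N.

T_1 ≈ 939 N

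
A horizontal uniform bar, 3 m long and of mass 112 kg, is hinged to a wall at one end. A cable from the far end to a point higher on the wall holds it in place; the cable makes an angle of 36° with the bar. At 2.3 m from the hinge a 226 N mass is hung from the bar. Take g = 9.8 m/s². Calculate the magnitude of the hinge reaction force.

|H| ≈ 1160 N

Take torques about the hinge: T sin 36° · 3 = 112×9.8×1.5 + 226×2.3 = 2166.2 N·m.
So T = 2166.2 / (0.5878 × 3) = 1228.5 N.
ΣF_x = 0: H_x = T cos 36° = 993.84 N.
ΣF_y = 0: H_y = (112×9.8 + 226) − T sin 36° = 1323.6 − 722.07 = 601.53 N.
|H| = √(H_x² + H_y²) = √((993.84)² + (601.53)²) = 1161.7 N.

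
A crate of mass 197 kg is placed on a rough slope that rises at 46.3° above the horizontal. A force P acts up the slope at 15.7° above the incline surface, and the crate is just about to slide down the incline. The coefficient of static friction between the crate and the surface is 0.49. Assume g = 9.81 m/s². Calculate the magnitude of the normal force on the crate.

N ≈ 1090 N

On the verge of sliding down the incline, friction equals μN and acts up the slope.
Perpendicular: N + P sin 15.7° = W cos 46.3° = 1335 N.
Along incline: P cos 15.7° + μN = W sin 46.3° with W sin 46.3° = 1397 N.
Solving the pair for P and N: P = 895 N, N = 1093 N (and f = μN = 535.6 N).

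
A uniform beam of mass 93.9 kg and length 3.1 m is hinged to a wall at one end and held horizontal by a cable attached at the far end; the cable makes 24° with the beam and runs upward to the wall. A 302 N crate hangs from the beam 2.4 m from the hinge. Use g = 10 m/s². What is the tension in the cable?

T ≈ 1730 N

Take torques about the hinge: T sin 24° · 3.1 = 93.9×10×1.55 + 302×2.4 = 2180.2 N·m.
So T = 2180.2 / (0.4067 × 3.1) = 1729.1 N.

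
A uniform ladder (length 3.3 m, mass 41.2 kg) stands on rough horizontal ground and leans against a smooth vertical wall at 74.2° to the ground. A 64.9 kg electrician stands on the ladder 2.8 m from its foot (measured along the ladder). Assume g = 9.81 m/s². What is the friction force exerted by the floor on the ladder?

f ≈ 210 N

Torques about the foot: N_wall · 3.3 sin 74.2° = 41.2×9.81×1.65 cos 74.2° + 64.9×9.81×2.8 cos 74.2° → N_wall = 210.05 N.
ΣF_x = 0: f_floor = N_wall = 210.05 N.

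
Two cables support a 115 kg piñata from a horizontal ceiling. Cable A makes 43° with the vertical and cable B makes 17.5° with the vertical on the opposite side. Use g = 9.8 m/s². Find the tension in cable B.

T_B ≈ 883 N

Angles from the horizontal: cable A is 90° − 43° = 47°, cable B is 90° − 17.5° = 72.5°.
Weight W = 115 × 9.8 = 1127 N acts straight down.
Horizontal: T_A cos 47° = T_B cos 72.5°  →  T_A = 0.4409 T_B.
Vertical: T_A sin 47° + T_B sin 72.5° = 1127.
Substituting the horizontal relation into the vertical equation gives 1.276 T_B = 1127, so T_B = 883.1 N.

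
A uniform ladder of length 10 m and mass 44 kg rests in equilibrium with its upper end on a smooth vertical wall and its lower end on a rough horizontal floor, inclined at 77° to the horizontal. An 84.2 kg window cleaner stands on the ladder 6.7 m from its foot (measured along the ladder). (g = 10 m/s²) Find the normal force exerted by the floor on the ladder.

N_floor ≈ 1280 N

ΣF_y = 0: N_floor = 44×10 + 84.2×10 = 1282 N.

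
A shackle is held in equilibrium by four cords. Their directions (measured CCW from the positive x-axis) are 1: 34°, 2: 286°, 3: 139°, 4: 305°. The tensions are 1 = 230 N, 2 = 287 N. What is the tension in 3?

Resolve: ΣF_x = 230 cos 34° + 287 cos 286° + T_3 cos 139° + T_4 cos 305° = 0.
        ΣF_y = 230 sin 34° + 287 sin 286° + T_3 sin 139° + T_4 sin 305° = 0.
The known terms sum to (269.8, -147.3) N, so -0.7547 T_3 + 0.5736 T_4 = -269.8 and 0.6561 T_3 − 0.8192 T_4 = 147.3.
Solving simultaneously: T_3 = 564.3 N, T_4 = 272.2 N.

T_3 ≈ 564 N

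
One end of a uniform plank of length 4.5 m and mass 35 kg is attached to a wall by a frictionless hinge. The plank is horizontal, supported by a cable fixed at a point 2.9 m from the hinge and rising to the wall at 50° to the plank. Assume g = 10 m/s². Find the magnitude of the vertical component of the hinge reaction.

Take torques about the hinge: T sin 50° · 2.9 = 35×10×2.25 = 787.5 N·m.
So T = 787.5 / (0.7660 × 2.9) = 354.49 N.
ΣF_y = 0: H_y = (35×10) − T sin 50° = 350 − 271.55 = 78.448 N.

|H_y| ≈ 78.4 N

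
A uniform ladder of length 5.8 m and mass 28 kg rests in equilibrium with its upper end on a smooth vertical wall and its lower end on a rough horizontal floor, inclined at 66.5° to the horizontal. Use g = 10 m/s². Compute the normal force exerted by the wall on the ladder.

Torques about the foot: N_wall · 5.8 sin 66.5° = 28×10×2.9 cos 66.5° → N_wall = 60.874 N.

N_wall ≈ 60.9 N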